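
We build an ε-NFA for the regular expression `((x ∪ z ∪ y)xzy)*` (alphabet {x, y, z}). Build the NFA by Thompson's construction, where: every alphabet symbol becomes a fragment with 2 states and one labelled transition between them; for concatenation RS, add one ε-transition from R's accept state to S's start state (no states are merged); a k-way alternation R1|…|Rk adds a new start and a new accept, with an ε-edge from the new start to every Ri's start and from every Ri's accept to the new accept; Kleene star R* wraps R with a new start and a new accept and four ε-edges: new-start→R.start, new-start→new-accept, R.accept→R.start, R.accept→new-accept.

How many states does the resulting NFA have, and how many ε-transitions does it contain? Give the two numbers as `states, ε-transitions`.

Bottom-up over the parse tree:
Each of the 6 symbol leaves contributes 2 states and 0 ε-transitions.
  x ∪ z ∪ y = 8 states, 6 ε-transitions
  (x ∪ z ∪ y)xzy = 14 states, 9 ε-transitions
  ((x ∪ z ∪ y)xzy)* = 16 states, 13 ε-transitions

16, 13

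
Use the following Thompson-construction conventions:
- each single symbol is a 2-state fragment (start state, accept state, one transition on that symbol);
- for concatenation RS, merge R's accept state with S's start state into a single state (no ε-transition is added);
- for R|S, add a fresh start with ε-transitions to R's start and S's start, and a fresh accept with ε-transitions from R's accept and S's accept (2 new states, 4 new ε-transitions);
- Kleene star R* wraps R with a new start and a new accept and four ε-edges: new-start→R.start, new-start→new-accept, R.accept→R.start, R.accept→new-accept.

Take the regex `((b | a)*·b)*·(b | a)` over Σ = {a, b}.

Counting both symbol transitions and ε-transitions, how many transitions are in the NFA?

Building bottom-up:
Each of the 5 symbol leaves contributes 1 transition (1 symbol, 0 ε).
  b | a — 6 transitions (2 symbol, 4 ε)
  (b | a)* — 10 transitions (2 symbol, 8 ε)
  (b | a)*·b — 11 transitions (3 symbol, 8 ε)
  ((b | a)*·b)* — 15 transitions (3 symbol, 12 ε)
  b | a — 6 transitions (2 symbol, 4 ε)
  ((b | a)*·b)*·(b | a) — 21 transitions (5 symbol, 16 ε)

21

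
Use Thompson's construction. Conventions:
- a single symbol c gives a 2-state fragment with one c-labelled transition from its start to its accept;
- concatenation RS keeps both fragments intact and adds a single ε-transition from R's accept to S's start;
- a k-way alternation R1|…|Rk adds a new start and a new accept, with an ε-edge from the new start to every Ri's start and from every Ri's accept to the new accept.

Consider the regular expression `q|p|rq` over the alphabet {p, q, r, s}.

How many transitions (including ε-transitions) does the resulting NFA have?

Recursing over subexpressions:
Each of the 4 symbol leaves contributes 1 transition (1 symbol, 0 ε).
  rq : 3 transitions (2 symbol, 1 ε)
  q|p|rq : 11 transitions (4 symbol, 7 ε)

11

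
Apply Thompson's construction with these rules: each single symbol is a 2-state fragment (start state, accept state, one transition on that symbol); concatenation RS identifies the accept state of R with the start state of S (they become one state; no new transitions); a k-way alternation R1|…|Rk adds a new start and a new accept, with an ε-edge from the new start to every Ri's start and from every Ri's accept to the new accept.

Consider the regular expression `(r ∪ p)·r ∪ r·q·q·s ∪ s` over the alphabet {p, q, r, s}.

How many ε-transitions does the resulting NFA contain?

10

Recursing over subexpressions:
Each of the 8 symbol leaves contributes 0 ε-transitions.
  r ∪ p : 4 ε-transitions
  (r ∪ p)·r : 4 ε-transitions
  r·q·q·s : 0 ε-transitions
  (r ∪ p)·r ∪ r·q·q·s ∪ s : 10 ε-transitions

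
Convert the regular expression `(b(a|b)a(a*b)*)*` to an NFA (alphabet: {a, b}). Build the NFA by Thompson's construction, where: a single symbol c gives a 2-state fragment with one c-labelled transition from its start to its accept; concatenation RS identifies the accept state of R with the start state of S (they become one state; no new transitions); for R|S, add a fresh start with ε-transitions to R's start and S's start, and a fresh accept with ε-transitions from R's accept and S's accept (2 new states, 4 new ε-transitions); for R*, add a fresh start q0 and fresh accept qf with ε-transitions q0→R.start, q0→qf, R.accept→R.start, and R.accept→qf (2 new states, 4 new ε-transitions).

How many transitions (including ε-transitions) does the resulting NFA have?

Building bottom-up:
Each of the 6 symbol leaves contributes 1 transition (1 symbol, 0 ε).
  a|b : 6 transitions (2 symbol, 4 ε)
  a* : 5 transitions (1 symbol, 4 ε)
  a*b : 6 transitions (2 symbol, 4 ε)
  (a*b)* : 10 transitions (2 symbol, 8 ε)
  b(a|b)a(a*b)* : 18 transitions (6 symbol, 12 ε)
  (b(a|b)a(a*b)*)* : 22 transitions (6 symbol, 16 ε)

22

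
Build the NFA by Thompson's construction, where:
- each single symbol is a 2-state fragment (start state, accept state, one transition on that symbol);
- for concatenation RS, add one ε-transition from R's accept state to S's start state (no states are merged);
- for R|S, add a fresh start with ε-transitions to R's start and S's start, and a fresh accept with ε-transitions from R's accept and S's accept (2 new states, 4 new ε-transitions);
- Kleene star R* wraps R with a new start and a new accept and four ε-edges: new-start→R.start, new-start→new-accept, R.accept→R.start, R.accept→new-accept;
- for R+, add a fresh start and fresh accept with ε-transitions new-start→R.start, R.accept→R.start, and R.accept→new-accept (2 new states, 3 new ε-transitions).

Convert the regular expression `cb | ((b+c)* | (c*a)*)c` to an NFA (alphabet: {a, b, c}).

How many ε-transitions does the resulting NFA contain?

Building bottom-up:
Each of the 7 symbol leaves contributes 0 ε-transitions.
  cb : 1 ε-transition
  b+ : 3 ε-transitions
  b+c : 4 ε-transitions
  (b+c)* : 8 ε-transitions
  c* : 4 ε-transitions
  c*a : 5 ε-transitions
  (c*a)* : 9 ε-transitions
  (b+c)* | (c*a)* : 21 ε-transitions
  ((b+c)* | (c*a)*)c : 22 ε-transitions
  cb | ((b+c)* | (c*a)*)c : 27 ε-transitions

27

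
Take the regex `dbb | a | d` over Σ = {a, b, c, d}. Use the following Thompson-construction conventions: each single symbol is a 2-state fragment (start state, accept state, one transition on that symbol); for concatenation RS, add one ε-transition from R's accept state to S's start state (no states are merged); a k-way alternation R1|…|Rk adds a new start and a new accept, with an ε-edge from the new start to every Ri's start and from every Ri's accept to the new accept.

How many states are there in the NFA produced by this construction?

12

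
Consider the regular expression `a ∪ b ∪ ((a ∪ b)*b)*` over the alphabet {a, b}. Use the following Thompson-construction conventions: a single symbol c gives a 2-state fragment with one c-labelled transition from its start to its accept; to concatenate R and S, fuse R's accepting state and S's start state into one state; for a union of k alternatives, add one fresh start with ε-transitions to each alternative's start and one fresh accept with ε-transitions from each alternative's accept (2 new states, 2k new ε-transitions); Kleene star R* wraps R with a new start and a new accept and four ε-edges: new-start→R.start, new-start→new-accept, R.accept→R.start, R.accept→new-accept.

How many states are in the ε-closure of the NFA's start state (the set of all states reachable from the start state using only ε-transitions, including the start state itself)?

Work bottom-up. For each fragment F, track |ε-closure(F.start)| and whether F's accept lies in that closure (i.e. whether F accepts ε). A single-symbol fragment has closure size 1 and does not accept ε.
  a ∪ b → |ε-closure| = 1 + 1 + 1 = 3 (the new accept is not ε-reachable since no branch accepts ε)
  (a ∪ b)* → new start has ε-edges to the inner start and to the new accept, so |ε-closure| = 2 + 3 = 5
  (a ∪ b)*b → |ε-closure| = 5 + (1−1) = 5 (closure spills across the concat boundary because the left factor accepts ε)
  ((a ∪ b)*b)* → the star's fresh start ε-reaches both the body's start and the fresh accept: |ε-closure| = 2 + 5 = 7
  a ∪ b ∪ ((a ∪ b)*b)* → new start ε-reaches every alternative's start; at least one alternative accepts ε, so the union's new accept is reached too: |ε-closure| = 1 + 1 + 1 + 7 + 1 = 11

11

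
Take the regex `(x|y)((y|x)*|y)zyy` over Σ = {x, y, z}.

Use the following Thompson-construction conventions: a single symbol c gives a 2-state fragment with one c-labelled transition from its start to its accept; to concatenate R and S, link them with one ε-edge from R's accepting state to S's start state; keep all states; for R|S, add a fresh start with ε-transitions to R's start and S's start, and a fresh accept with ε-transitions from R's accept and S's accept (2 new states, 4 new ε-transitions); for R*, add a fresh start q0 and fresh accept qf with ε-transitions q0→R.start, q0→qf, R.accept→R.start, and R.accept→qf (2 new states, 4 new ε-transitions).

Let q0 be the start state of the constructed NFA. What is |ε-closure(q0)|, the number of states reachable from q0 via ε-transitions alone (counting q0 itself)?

3

Work bottom-up. For each fragment F, track |ε-closure(F.start)| and whether F's accept lies in that closure (i.e. whether F accepts ε). A single-symbol fragment has closure size 1 and does not accept ε.
  x|y — new start ε-reaches every alternative's start; none of them accept ε, so the new accept is not reached: C = 1 + 1 + 1 = 3
  y|x — C = 1 + 1 + 1 = 3 (the new accept is not ε-reachable since no branch accepts ε)
  (y|x)* — the star's fresh start ε-reaches both the body's start and the fresh accept: C = 2 + 3 = 5
  (y|x)*|y — C = 1 (new start) + (5 + 1) + 1 (new accept, since some branch ε-reaches its own accept) = 8
  (x|y)((y|x)*|y)zyy — same as the first factor's closure: C = 3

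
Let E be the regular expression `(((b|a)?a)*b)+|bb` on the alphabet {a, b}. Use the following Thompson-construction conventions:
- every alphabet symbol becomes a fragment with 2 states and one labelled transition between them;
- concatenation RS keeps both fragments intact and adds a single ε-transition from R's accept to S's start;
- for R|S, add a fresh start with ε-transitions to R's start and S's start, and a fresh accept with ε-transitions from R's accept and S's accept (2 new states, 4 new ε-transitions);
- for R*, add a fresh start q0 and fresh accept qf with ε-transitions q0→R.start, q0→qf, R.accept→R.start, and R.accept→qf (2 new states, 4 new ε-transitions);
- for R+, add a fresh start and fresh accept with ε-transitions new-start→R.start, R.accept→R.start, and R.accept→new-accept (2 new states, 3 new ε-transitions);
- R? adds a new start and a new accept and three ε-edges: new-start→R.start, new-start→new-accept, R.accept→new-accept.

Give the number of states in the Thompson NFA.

Bottom-up over the parse tree:
Each of the 6 symbol leaves contributes a 2-state fragment.
  b|a = 6 states
  (b|a)? = 8 states
  (b|a)?a = 10 states
  ((b|a)?a)* = 12 states
  ((b|a)?a)*b = 14 states
  (((b|a)?a)*b)+ = 16 states
  bb = 4 states
  (((b|a)?a)*b)+|bb = 22 states

22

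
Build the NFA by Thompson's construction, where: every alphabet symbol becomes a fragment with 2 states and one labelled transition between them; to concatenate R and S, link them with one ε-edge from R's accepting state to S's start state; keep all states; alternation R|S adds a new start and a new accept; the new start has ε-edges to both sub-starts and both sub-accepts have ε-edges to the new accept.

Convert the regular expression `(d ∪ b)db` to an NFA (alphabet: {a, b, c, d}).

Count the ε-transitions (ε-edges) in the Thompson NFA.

Recursing over subexpressions:
Each of the 4 symbol leaves contributes 0 ε-transitions.
  d ∪ b = 4 ε-transitions
  (d ∪ b)db = 6 ε-transitions

6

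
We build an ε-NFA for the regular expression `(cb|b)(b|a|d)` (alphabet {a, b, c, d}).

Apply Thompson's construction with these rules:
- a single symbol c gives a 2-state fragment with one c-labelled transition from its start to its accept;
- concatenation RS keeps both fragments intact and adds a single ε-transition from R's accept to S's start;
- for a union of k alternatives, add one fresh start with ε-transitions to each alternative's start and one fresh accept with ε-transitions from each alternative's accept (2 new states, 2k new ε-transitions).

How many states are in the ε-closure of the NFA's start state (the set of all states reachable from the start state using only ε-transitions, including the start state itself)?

3

Work bottom-up. For each fragment F, track |ε-closure(F.start)| and whether F's accept lies in that closure (i.e. whether F accepts ε). A single-symbol fragment has closure size 1 and does not accept ε.
  cb — |ε-closure| equals the left operand's closure size = 1 (its accept is not ε-reachable, so the closure stops there)
  cb|b — |ε-closure| = 1 + 1 + 1 = 3 (the new accept is not ε-reachable since no branch accepts ε)
  b|a|d — |ε-closure| = 1 + 1 + 1 + 1 = 4 (the new accept is not ε-reachable since no branch accepts ε)
  (cb|b)(b|a|d) — |ε-closure| equals the left operand's closure size = 3 (its accept is not ε-reachable, so the closure stops there)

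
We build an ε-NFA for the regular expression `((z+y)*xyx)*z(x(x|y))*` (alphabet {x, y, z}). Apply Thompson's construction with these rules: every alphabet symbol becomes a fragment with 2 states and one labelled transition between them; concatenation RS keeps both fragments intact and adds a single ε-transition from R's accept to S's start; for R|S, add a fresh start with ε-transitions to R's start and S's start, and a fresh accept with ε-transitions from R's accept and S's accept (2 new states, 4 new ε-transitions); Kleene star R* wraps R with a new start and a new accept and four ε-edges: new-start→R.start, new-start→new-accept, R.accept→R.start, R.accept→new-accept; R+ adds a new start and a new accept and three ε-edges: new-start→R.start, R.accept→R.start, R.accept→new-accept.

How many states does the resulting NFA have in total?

28

By structural recursion:
Each of the 9 symbol leaves contributes a 2-state fragment.
  z+ — 4 states
  z+y — 6 states
  (z+y)* — 8 states
  (z+y)*xyx — 14 states
  ((z+y)*xyx)* — 16 states
  x|y — 6 states
  x(x|y) — 8 states
  (x(x|y))* — 10 states
  ((z+y)*xyx)*z(x(x|y))* — 28 states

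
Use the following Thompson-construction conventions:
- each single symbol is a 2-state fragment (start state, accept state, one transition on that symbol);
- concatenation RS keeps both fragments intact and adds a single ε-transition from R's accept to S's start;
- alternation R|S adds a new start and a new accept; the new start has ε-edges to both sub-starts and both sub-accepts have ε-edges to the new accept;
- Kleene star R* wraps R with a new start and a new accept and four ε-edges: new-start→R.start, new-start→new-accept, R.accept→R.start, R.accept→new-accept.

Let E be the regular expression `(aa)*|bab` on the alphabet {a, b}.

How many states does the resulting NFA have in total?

14

Recursing over subexpressions:
Each of the 5 symbol leaves contributes a 2-state fragment.
  aa = 4 states
  (aa)* = 6 states
  bab = 6 states
  (aa)*|bab = 14 states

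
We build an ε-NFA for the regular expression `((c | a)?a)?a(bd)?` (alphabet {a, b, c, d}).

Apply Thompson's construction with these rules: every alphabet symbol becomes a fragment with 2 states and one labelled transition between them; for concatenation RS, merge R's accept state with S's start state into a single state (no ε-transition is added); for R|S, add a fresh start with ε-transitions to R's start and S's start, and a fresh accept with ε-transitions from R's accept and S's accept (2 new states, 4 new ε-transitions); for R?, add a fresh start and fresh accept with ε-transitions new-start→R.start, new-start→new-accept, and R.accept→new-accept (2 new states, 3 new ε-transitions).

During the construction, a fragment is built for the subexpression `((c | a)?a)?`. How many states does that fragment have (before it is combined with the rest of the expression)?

Fragment for `((c | a)?a)?`:
Each of the 3 symbol leaves contributes a 2-state fragment.
  c | a = 6 states
  (c | a)? = 8 states
  (c | a)?a = 9 states
  ((c | a)?a)? = 11 states

11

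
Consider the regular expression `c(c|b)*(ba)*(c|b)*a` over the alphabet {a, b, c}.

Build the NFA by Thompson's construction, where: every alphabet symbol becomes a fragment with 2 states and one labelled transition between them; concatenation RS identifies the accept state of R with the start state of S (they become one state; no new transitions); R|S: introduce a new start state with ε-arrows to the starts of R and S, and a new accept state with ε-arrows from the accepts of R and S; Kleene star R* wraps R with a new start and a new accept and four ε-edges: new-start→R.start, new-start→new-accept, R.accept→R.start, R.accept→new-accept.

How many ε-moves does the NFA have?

20

By structural recursion:
Each of the 8 symbol leaves contributes 0 ε-transitions.
  c|b : 4 ε-transitions
  (c|b)* : 8 ε-transitions
  ba : 0 ε-transitions
  (ba)* : 4 ε-transitions
  c|b : 4 ε-transitions
  (c|b)* : 8 ε-transitions
  c(c|b)*(ba)*(c|b)*a : 20 ε-transitions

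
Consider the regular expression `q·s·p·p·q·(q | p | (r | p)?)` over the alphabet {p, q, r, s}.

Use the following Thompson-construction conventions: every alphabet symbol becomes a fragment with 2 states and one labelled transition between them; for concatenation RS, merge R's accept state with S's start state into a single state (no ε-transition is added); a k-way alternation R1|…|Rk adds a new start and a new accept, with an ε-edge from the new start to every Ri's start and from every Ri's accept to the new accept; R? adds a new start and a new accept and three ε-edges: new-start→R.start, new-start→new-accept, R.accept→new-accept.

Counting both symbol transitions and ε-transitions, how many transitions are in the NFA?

22

Bottom-up over the parse tree:
Each of the 9 symbol leaves contributes 1 transition (1 symbol, 0 ε).
  r | p : 6 transitions (2 symbol, 4 ε)
  (r | p)? : 9 transitions (2 symbol, 7 ε)
  q | p | (r | p)? : 17 transitions (4 symbol, 13 ε)
  q·s·p·p·q·(q | p | (r | p)?) : 22 transitions (9 symbol, 13 ε)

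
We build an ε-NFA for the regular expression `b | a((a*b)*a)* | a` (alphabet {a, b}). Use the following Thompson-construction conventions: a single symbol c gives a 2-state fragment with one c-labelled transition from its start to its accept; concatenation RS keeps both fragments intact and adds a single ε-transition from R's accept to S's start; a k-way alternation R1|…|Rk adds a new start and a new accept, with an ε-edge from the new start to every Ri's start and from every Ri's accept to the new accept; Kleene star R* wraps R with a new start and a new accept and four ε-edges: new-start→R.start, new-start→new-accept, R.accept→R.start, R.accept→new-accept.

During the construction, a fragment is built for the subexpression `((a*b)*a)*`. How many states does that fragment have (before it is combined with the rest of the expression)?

12

Fragment for `((a*b)*a)*`:
Each of the 3 symbol leaves contributes a 2-state fragment.
  a* — 4 states
  a*b — 6 states
  (a*b)* — 8 states
  (a*b)*a — 10 states
  ((a*b)*a)* — 12 states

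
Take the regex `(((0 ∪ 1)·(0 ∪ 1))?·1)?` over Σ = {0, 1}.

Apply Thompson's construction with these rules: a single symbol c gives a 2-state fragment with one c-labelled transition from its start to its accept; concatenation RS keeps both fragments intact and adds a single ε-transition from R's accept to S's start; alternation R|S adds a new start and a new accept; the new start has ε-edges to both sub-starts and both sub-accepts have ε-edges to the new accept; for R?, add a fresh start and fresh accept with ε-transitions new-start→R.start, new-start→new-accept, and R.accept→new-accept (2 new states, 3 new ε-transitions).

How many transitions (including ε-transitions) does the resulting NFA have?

Building bottom-up:
Each of the 5 symbol leaves contributes 1 transition (1 symbol, 0 ε).
  0 ∪ 1 = 6 transitions (2 symbol, 4 ε)
  0 ∪ 1 = 6 transitions (2 symbol, 4 ε)
  (0 ∪ 1)·(0 ∪ 1) = 13 transitions (4 symbol, 9 ε)
  ((0 ∪ 1)·(0 ∪ 1))? = 16 transitions (4 symbol, 12 ε)
  ((0 ∪ 1)·(0 ∪ 1))?·1 = 18 transitions (5 symbol, 13 ε)
  (((0 ∪ 1)·(0 ∪ 1))?·1)? = 21 transitions (5 symbol, 16 ε)

21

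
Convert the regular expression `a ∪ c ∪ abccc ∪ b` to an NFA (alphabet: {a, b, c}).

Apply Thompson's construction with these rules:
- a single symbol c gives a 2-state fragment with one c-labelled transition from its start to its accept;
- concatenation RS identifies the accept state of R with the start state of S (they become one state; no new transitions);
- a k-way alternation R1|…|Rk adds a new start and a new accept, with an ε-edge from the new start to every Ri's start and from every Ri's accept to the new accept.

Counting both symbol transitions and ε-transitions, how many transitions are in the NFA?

16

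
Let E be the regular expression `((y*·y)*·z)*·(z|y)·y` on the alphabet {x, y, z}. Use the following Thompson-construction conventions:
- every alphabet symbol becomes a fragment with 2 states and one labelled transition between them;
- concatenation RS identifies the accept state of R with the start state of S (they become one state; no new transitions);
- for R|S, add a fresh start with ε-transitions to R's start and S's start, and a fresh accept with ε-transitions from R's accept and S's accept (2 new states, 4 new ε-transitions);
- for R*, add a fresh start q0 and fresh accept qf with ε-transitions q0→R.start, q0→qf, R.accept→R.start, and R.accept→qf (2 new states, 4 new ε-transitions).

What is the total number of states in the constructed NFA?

Bottom-up over the parse tree:
Each of the 6 symbol leaves contributes a 2-state fragment.
  y* — 4 states
  y*·y — 5 states
  (y*·y)* — 7 states
  (y*·y)*·z — 8 states
  ((y*·y)*·z)* — 10 states
  z|y — 6 states
  ((y*·y)*·z)*·(z|y)·y — 16 states

16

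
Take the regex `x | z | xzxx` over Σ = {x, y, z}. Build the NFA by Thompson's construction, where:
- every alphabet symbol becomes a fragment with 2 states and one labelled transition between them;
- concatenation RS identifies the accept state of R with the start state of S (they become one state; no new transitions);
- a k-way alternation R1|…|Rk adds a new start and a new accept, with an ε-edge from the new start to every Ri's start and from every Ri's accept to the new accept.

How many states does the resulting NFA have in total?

11

Recursing over subexpressions:
Each of the 6 symbol leaves contributes a 2-state fragment.
  xzxx — 5 states
  x | z | xzxx — 11 states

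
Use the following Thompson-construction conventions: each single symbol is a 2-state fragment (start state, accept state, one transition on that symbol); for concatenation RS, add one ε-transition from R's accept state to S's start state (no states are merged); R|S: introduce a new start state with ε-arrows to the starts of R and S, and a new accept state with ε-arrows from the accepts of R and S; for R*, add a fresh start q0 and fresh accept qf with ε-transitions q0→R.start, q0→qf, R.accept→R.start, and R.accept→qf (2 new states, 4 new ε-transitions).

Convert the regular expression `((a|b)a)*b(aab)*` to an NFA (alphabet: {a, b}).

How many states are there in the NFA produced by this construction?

20

By structural recursion:
Each of the 7 symbol leaves contributes a 2-state fragment.
  a|b = 6 states
  (a|b)a = 8 states
  ((a|b)a)* = 10 states
  aab = 6 states
  (aab)* = 8 states
  ((a|b)a)*b(aab)* = 20 states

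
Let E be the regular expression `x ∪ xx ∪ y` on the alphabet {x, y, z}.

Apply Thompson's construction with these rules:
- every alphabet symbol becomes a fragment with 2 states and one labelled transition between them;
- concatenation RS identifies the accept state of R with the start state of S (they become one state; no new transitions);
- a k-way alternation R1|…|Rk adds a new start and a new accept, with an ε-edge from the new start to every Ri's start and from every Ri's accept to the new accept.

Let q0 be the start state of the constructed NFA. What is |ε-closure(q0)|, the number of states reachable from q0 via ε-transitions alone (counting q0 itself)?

4

Let C(F) = |ε-closure(F.start)| within fragment F, and note whether F accepts ε. Symbol fragments have C = 1 and do not accept ε. Then:
  xx : same as the first factor's closure: |ε-closure| = 1
  x ∪ xx ∪ y : new start ε-reaches every alternative's start; none of them accept ε, so the new accept is not reached: |ε-closure| = 1 + 1 + 1 + 1 = 4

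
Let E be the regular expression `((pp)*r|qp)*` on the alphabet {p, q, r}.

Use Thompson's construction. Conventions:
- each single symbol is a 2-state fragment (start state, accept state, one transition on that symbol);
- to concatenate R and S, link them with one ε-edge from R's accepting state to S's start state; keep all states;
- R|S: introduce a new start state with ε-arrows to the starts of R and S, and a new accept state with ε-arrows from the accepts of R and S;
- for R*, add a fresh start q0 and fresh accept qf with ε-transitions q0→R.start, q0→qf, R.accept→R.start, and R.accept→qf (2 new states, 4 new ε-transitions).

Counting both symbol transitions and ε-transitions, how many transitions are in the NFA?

20

Per subexpression:
Each of the 5 symbol leaves contributes 1 transition (1 symbol, 0 ε).
  pp = 3 transitions (2 symbol, 1 ε)
  (pp)* = 7 transitions (2 symbol, 5 ε)
  (pp)*r = 9 transitions (3 symbol, 6 ε)
  qp = 3 transitions (2 symbol, 1 ε)
  (pp)*r|qp = 16 transitions (5 symbol, 11 ε)
  ((pp)*r|qp)* = 20 transitions (5 symbol, 15 ε)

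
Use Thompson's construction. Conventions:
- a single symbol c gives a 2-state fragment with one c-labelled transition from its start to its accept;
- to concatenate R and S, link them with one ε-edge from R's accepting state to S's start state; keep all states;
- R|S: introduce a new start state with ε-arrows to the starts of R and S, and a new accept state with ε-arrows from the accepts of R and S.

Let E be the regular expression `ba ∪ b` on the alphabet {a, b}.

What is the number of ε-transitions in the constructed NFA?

5

By structural recursion:
Each of the 3 symbol leaves contributes 0 ε-transitions.
  ba → 1 ε-transition
  ba ∪ b → 5 ε-transitions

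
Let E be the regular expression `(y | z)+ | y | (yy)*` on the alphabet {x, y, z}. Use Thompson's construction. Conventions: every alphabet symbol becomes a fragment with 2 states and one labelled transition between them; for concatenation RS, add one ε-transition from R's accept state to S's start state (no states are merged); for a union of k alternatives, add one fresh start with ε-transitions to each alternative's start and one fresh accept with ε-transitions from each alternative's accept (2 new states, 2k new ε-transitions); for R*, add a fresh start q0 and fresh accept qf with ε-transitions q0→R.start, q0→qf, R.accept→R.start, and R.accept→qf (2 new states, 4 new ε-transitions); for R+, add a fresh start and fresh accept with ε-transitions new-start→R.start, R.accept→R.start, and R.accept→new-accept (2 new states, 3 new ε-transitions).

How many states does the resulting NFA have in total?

By structural recursion:
Each of the 5 symbol leaves contributes a 2-state fragment.
  y | z : 6 states
  (y | z)+ : 8 states
  yy : 4 states
  (yy)* : 6 states
  (y | z)+ | y | (yy)* : 18 states

18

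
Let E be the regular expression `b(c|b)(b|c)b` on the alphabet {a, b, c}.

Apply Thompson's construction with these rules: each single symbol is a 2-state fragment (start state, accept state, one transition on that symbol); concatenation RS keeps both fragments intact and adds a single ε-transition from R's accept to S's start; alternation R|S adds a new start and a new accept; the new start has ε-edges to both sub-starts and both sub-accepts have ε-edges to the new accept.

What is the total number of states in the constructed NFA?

16

Bottom-up over the parse tree:
Each of the 6 symbol leaves contributes a 2-state fragment.
  c|b : 6 states
  b|c : 6 states
  b(c|b)(b|c)b : 16 states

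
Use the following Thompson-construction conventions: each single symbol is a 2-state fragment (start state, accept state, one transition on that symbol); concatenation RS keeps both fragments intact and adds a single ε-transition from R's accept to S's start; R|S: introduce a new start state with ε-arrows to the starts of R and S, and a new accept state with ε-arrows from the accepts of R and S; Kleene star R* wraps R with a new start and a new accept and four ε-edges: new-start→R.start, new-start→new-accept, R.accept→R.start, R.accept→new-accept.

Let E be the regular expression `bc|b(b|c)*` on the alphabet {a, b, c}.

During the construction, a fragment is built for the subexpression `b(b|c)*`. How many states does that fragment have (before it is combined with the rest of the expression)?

10

Fragment for `b(b|c)*`:
Each of the 3 symbol leaves contributes a 2-state fragment.
  b|c : 6 states
  (b|c)* : 8 states
  b(b|c)* : 10 states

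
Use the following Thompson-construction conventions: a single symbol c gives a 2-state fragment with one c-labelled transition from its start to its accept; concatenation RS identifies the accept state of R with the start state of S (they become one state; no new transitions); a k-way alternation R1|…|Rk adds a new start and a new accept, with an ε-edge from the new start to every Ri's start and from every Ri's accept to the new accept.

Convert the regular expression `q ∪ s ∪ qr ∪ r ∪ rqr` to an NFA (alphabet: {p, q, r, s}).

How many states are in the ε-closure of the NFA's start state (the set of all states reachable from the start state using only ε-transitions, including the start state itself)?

Work bottom-up. For each fragment F, track |ε-closure(F.start)| and whether F's accept lies in that closure (i.e. whether F accepts ε). A single-symbol fragment has closure size 1 and does not accept ε.
  qr — |ε-closure| equals the left operand's closure size = 1 (its accept is not ε-reachable, so the closure stops there)
  rqr — same as the first factor's closure: |ε-closure| = 1
  q ∪ s ∪ qr ∪ r ∪ rqr — new start ε-reaches every alternative's start; none of them accept ε, so the new accept is not reached: |ε-closure| = 1 + 1 + 1 + 1 + 1 + 1 = 6

6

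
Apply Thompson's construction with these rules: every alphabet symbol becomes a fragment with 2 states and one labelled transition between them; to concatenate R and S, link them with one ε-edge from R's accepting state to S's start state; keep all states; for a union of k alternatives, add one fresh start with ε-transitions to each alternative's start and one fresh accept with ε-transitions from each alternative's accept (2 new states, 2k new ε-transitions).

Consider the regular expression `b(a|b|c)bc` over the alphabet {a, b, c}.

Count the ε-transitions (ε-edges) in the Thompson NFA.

Building bottom-up:
Each of the 6 symbol leaves contributes 0 ε-transitions.
  a|b|c : 6 ε-transitions
  b(a|b|c)bc : 9 ε-transitions

9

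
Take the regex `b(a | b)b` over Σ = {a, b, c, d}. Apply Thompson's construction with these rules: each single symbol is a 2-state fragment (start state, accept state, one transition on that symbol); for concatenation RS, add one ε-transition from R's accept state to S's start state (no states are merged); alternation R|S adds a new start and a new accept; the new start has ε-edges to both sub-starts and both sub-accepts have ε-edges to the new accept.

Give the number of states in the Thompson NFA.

Bottom-up over the parse tree:
Each of the 4 symbol leaves contributes a 2-state fragment.
  a | b — 6 states
  b(a | b)b — 10 states

10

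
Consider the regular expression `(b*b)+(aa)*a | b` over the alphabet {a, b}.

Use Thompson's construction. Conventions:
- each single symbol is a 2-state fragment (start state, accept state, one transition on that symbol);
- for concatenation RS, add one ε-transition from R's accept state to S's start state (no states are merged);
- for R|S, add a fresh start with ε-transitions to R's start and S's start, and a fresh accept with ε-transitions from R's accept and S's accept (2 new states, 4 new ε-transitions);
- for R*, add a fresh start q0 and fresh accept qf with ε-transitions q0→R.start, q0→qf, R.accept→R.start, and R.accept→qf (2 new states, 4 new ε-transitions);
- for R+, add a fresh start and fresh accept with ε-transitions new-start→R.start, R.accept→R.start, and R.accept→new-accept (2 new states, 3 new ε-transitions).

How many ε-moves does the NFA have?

19

Per subexpression:
Each of the 6 symbol leaves contributes 0 ε-transitions.
  b* → 4 ε-transitions
  b*b → 5 ε-transitions
  (b*b)+ → 8 ε-transitions
  aa → 1 ε-transition
  (aa)* → 5 ε-transitions
  (b*b)+(aa)*a → 15 ε-transitions
  (b*b)+(aa)*a | b → 19 ε-transitions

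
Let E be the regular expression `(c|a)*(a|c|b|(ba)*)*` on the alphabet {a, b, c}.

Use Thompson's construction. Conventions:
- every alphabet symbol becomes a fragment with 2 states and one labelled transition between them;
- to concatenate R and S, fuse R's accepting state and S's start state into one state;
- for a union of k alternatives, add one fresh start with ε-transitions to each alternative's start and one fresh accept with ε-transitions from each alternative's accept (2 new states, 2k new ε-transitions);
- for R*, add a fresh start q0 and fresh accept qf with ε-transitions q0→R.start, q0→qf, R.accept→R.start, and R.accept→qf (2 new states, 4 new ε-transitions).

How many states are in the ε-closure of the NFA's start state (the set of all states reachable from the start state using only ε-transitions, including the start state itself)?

Let C(F) = |ε-closure(F.start)| within fragment F, and note whether F accepts ε. Symbol fragments have C = 1 and do not accept ε. Then:
  c|a → |ε-closure| = 1 + 1 + 1 = 3 (the new accept is not ε-reachable since no branch accepts ε)
  (c|a)* → new start has ε-edges to the inner start and to the new accept, so |ε-closure| = 2 + 3 = 5
  ba → same as the first factor's closure: |ε-closure| = 1
  (ba)* → |ε-closure| = 1 (new start) + 1 (body) + 1 (new accept) = 3
  a|c|b|(ba)* → new start ε-reaches every alternative's start; at least one alternative accepts ε, so the union's new accept is reached too: |ε-closure| = 1 + 1 + 1 + 1 + 3 + 1 = 8
  (a|c|b|(ba)*)* → new start has ε-edges to the inner start and to the new accept, so |ε-closure| = 2 + 8 = 10
  (c|a)*(a|c|b|(ba)*)* → |ε-closure| = 5 + (10−1) = 14 (closure spills across the concat boundary because the left factor accepts ε)

14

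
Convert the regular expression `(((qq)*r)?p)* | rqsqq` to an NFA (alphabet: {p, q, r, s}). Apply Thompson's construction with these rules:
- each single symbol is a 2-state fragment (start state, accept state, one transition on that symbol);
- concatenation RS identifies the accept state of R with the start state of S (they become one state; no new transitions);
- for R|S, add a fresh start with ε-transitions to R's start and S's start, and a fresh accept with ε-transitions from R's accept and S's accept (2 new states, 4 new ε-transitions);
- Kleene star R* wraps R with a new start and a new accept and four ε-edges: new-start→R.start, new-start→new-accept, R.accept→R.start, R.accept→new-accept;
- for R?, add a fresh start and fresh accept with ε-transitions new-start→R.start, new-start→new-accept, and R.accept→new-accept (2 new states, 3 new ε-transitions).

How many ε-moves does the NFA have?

Per subexpression:
Each of the 9 symbol leaves contributes 0 ε-transitions.
  qq : 0 ε-transitions
  (qq)* : 4 ε-transitions
  (qq)*r : 4 ε-transitions
  ((qq)*r)? : 7 ε-transitions
  ((qq)*r)?p : 7 ε-transitions
  (((qq)*r)?p)* : 11 ε-transitions
  rqsqq : 0 ε-transitions
  (((qq)*r)?p)* | rqsqq : 15 ε-transitions

15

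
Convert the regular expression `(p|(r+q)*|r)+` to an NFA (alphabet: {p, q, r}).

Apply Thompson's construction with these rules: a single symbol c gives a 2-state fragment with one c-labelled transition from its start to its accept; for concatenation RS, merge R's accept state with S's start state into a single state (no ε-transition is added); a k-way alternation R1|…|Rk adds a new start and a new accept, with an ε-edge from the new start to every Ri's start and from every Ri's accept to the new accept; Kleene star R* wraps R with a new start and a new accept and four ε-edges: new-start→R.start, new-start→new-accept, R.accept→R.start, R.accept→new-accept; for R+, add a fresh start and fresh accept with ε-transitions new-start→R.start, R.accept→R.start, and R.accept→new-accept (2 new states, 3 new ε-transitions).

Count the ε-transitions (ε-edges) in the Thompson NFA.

Bottom-up over the parse tree:
Each of the 4 symbol leaves contributes 0 ε-transitions.
  r+ : 3 ε-transitions
  r+q : 3 ε-transitions
  (r+q)* : 7 ε-transitions
  p|(r+q)*|r : 13 ε-transitions
  (p|(r+q)*|r)+ : 16 ε-transitions

16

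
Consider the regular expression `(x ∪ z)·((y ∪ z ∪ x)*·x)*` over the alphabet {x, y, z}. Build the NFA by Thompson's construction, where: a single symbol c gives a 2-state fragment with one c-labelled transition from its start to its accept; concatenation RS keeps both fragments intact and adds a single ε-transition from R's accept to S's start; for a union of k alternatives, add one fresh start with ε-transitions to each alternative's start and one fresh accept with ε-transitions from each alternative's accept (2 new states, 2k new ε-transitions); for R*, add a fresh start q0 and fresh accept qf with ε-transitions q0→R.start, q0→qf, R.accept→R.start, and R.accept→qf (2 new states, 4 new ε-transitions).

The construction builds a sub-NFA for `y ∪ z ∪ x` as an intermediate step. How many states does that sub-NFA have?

Fragment for `y ∪ z ∪ x`:
Each of the 3 symbol leaves contributes a 2-state fragment.
  y ∪ z ∪ x → 8 states

8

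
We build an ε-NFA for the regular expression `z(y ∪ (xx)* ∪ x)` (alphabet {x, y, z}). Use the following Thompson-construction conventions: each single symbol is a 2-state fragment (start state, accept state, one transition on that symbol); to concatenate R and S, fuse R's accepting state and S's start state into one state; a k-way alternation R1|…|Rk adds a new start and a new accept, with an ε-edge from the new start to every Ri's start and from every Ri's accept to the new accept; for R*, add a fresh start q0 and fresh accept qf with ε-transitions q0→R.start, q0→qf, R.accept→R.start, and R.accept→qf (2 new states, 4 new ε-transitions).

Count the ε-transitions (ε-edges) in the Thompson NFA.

10

Building bottom-up:
Each of the 5 symbol leaves contributes 0 ε-transitions.
  xx — 0 ε-transitions
  (xx)* — 4 ε-transitions
  y ∪ (xx)* ∪ x — 10 ε-transitions
  z(y ∪ (xx)* ∪ x) — 10 ε-transitions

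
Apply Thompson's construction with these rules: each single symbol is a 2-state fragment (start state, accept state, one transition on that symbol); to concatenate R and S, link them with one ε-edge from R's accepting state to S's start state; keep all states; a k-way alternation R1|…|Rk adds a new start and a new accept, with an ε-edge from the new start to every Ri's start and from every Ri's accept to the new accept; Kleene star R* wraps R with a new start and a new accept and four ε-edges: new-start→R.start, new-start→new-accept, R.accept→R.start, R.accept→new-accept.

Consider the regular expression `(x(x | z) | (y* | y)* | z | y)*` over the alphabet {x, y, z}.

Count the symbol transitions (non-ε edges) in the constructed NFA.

By structural recursion:
Each of the 7 symbol leaves contributes exactly 1 symbol transition.
  x | z = 2 symbol transitions
  x(x | z) = 3 symbol transitions
  y* = 1 symbol transition
  y* | y = 2 symbol transitions
  (y* | y)* = 2 symbol transitions
  x(x | z) | (y* | y)* | z | y = 7 symbol transitions
  (x(x | z) | (y* | y)* | z | y)* = 7 symbol transitions

7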